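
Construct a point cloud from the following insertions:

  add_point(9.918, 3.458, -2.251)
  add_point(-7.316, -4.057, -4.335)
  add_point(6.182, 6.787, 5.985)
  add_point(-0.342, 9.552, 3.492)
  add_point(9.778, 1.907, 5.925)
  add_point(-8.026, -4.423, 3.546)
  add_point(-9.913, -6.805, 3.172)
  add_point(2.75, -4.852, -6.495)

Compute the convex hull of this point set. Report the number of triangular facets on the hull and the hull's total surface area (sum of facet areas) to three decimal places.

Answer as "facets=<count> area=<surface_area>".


Hull vertices (8/8): indices [0, 1, 2, 3, 4, 5, 6, 7].

Per-facet area ½‖(b−a)×(c−a)‖:
  f1: (p2, p3, p0) → 35.6016
  f2: (p1, p3, p6) → 72.1782
  f3: (p1, p3, p0) → 110.2089
  f4: (p4, p2, p6) → 64.2757
  f5: (p4, p2, p0) → 25.0123
  f6: (p5, p3, p6) → 5.0651
  f7: (p5, p2, p6) → 6.4063
  f8: (p5, p2, p3) → 59.6282
  f9: (p7, p1, p6) → 38.4681
  f10: (p7, p1, p0) → 53.8120
  f11: (p7, p4, p6) → 126.4052
  f12: (p7, p4, p0) → 47.8479
Σ area = 644.909

Euler characteristic 8−18+12 = 2 ✓

facets=12 area=644.909


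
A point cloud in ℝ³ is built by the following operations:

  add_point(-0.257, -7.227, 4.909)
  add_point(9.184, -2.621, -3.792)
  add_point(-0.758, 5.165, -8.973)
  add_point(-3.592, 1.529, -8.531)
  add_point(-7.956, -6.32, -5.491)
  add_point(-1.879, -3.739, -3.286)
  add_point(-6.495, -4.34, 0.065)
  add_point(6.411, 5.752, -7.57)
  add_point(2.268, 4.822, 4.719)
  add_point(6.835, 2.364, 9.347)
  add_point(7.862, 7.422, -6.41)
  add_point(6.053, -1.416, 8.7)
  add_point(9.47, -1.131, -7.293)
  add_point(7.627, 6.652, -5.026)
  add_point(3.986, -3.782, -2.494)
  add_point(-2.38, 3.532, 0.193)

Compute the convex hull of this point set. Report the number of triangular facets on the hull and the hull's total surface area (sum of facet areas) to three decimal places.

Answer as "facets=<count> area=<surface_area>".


Points on the hull: [0, 1, 2, 3, 4, 6, 7, 8, 9, 10, 11, 12, 15] (13 of 16).

Triangle areas on the boundary:
  f1: (p10, p9, p12) → 71.1858
  f2: (p3, p12, p4) → 61.3672
  f3: (p3, p2, p12) → 27.9541
  f4: (p7, p2, p12) → 26.0625
  f5: (p7, p10, p12) → 8.7911
  f6: (p7, p10, p2) → 6.4395
  f7: (p15, p3, p2) → 20.6325
  f8: (p15, p3, p4) → 42.7315
  f9: (p11, p0, p9) → 11.0200
  f10: (p8, p10, p2) → 57.5873
  f11: (p8, p15, p2) → 26.8976
  f12: (p8, p10, p9) → 41.1600
  f13: (p6, p0, p4) → 20.5683
  f14: (p6, p15, p4) → 24.5777
  f15: (p6, p8, p15) → 25.3042
  f16: (p6, p0, p9) → 50.0155
  f17: (p6, p8, p9) → 42.6869
  f18: (p1, p9, p12) → 18.8109
  f19: (p1, p11, p9) → 24.7945
  f20: (p1, p11, p0) → 58.1336
  f21: (p1, p12, p4) → 33.5350
  f22: (p1, p0, p4) → 87.7809
Σ area = 788.037

Euler characteristic 13−33+22 = 2 ✓

facets=22 area=788.037


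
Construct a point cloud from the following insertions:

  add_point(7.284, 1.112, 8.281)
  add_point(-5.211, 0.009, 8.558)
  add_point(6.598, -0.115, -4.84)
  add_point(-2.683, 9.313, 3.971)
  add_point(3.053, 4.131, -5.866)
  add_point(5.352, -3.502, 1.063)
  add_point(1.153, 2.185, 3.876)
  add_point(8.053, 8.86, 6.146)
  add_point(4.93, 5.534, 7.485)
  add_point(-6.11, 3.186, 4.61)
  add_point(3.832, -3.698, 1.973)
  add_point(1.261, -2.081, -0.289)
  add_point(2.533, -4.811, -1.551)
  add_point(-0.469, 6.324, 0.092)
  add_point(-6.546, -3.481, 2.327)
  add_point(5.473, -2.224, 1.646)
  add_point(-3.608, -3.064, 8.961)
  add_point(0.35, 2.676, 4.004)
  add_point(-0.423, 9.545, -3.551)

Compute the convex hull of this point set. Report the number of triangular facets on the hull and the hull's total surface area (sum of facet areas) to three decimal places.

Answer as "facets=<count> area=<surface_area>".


facets=24 area=686.802

Extreme-point indices: [0, 1, 2, 3, 4, 5, 7, 8, 9, 10, 12, 14, 16, 18] — 14 of 19 on the boundary.

Triangle areas on the boundary:
  f1: (p16, p12, p14) → 36.1976
  f2: (p4, p12, p14) → 49.2898
  f3: (p4, p18, p14) → 50.0787
  f4: (p4, p18, p7) → 43.7668
  f5: (p3, p18, p7) → 42.8964
  f6: (p8, p0, p7) → 11.3000
  f7: (p8, p3, p7) → 21.6223
  f8: (p9, p18, p14) → 39.5587
  f9: (p9, p3, p18) → 26.7996
  f10: (p1, p8, p3) → 46.4124
  f11: (p1, p9, p3) → 15.4821
  f12: (p1, p0, p16) → 20.2697
  f13: (p1, p8, p0) → 29.4066
  f14: (p1, p16, p14) → 12.3067
  f15: (p1, p9, p14) → 17.1886
  f16: (p10, p0, p16) → 42.9177
  f17: (p10, p5, p0) → 7.7066
  f18: (p10, p16, p12) → 18.4352
  f19: (p10, p5, p12) → 3.4540
  f20: (p2, p4, p12) → 19.2612
  f21: (p2, p5, p12) → 13.5417
  f22: (p2, p4, p7) → 38.6200
  f23: (p2, p0, p7) → 52.5052
  f24: (p2, p5, p0) → 27.7846
Σ area = 686.802

Euler: V−E+F = 14−36+24 = 2.


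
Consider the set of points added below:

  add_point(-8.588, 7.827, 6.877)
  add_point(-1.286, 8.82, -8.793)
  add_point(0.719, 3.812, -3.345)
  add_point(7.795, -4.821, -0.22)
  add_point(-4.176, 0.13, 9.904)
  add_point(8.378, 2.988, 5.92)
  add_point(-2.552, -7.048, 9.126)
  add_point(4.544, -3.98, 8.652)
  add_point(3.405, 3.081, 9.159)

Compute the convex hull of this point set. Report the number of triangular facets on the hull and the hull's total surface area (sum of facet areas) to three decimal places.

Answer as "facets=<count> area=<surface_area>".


Points on the hull: [0, 1, 3, 4, 5, 6, 7, 8] (8 of 9).

Area of each hull facet:
  f1: (p1, p5, p0) → 137.5054
  f2: (p1, p6, p0) → 140.3153
  f3: (p3, p1, p5) → 88.7519
  f4: (p3, p1, p6) → 130.3051
  f5: (p8, p5, p0) → 28.5829
  f6: (p4, p6, p0) → 17.3590
  f7: (p4, p8, p0) → 38.0535
  f8: (p7, p8, p5) → 20.9037
  f9: (p7, p3, p5) → 36.7845
  f10: (p7, p3, p6) → 34.6001
  f11: (p7, p4, p6) → 28.2084
  f12: (p7, p4, p8) → 28.6843
Σ area = 730.054

Euler: V−E+F = 8−18+12 = 2.

facets=12 area=730.054


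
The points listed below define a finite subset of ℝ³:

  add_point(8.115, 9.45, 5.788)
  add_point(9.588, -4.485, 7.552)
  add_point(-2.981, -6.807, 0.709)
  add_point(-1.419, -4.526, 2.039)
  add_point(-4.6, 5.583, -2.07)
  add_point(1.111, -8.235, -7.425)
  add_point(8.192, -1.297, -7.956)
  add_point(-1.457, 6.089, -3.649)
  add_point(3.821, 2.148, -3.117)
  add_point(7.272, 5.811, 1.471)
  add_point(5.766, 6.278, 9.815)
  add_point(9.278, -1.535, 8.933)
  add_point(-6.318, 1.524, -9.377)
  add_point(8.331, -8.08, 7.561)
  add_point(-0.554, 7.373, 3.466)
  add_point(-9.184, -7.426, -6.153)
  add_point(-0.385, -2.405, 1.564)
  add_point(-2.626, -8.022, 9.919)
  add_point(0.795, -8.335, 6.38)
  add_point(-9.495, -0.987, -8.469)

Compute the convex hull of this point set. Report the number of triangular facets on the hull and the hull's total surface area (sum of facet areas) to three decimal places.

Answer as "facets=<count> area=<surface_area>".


facets=26 area=1177.877

Points on the hull: [0, 1, 4, 5, 6, 7, 10, 11, 12, 13, 14, 15, 17, 18, 19] (15 of 20).

Area of each hull facet:
  f1: (p6, p0, p1) → 105.9895
  f2: (p11, p0, p1) → 12.2920
  f3: (p7, p6, p0) → 88.2958
  f4: (p7, p14, p0) → 30.7204
  f5: (p10, p14, p0) → 24.4353
  f6: (p10, p14, p17) → 72.5342
  f7: (p10, p11, p0) → 23.3951
  f8: (p10, p11, p17) → 58.3881
  f9: (p12, p7, p6) → 56.3744
  f10: (p12, p5, p19) → 25.7356
  f11: (p12, p5, p6) → 61.1167
  f12: (p4, p7, p14) → 12.3527
  f13: (p4, p17, p19) → 94.8024
  f14: (p4, p14, p17) → 59.6021
  f15: (p4, p12, p19) → 17.1237
  f16: (p4, p12, p7) → 15.0238
  f17: (p13, p6, p1) → 29.8620
  f18: (p13, p5, p6) → 79.5564
  f19: (p13, p18, p5) → 52.2366
  f20: (p13, p18, p17) → 15.4421
  f21: (p13, p11, p1) → 3.5768
  f22: (p13, p11, p17) → 37.6980
  f23: (p15, p17, p19) → 55.4464
  f24: (p15, p5, p19) → 35.5310
  f25: (p15, p18, p17) → 39.2582
  f26: (p15, p18, p5) → 71.0879
Σ area = 1177.877

Euler: V−E+F = 15−39+26 = 2.


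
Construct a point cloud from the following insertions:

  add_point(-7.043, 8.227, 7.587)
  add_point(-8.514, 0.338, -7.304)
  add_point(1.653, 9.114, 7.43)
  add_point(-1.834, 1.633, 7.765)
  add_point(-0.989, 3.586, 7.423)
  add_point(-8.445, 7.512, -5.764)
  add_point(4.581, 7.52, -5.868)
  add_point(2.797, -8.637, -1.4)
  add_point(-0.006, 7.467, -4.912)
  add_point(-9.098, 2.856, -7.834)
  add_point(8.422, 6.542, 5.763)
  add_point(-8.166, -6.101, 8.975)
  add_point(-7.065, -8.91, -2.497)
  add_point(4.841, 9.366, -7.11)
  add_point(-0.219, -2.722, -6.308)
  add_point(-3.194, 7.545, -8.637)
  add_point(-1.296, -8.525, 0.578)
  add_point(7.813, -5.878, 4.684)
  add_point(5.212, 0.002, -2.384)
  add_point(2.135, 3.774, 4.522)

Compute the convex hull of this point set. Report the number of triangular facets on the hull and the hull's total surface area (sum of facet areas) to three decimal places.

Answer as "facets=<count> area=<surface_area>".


facets=26 area=1196.608

Points on the hull: [0, 1, 2, 5, 7, 9, 10, 11, 12, 13, 14, 15, 16, 17, 18] (15 of 20).

Triangle areas on the boundary:
  f1: (p11, p12, p9) → 76.4794
  f2: (p0, p11, p9) → 115.2440
  f3: (p2, p11, p10) → 65.8451
  f4: (p2, p0, p11) → 62.0876
  f5: (p2, p13, p10) → 50.4904
  f6: (p2, p13, p0) → 63.2978
  f7: (p1, p12, p9) → 3.8440
  f8: (p17, p13, p10) → 84.6994
  f9: (p17, p11, p10) → 103.1896
  f10: (p5, p0, p9) → 30.6304
  f11: (p5, p13, p0) → 90.6174
  f12: (p15, p5, p9) → 15.3289
  f13: (p15, p5, p13) → 16.4448
  f14: (p15, p1, p9) → 8.9873
  f15: (p18, p17, p13) → 22.6906
  f16: (p18, p7, p13) → 21.2414
  f17: (p18, p7, p17) → 34.5878
  f18: (p16, p11, p12) → 35.8259
  f19: (p16, p7, p12) → 12.0517
  f20: (p16, p17, p11) → 56.4209
  f21: (p16, p7, p17) → 18.5473
  f22: (p14, p15, p1) → 38.9308
  f23: (p14, p1, p12) → 41.0223
  f24: (p14, p7, p12) → 37.3976
  f25: (p14, p7, p13) → 45.0817
  f26: (p14, p15, p13) → 45.6241
Σ area = 1196.608

Euler characteristic 15−39+26 = 2 ✓


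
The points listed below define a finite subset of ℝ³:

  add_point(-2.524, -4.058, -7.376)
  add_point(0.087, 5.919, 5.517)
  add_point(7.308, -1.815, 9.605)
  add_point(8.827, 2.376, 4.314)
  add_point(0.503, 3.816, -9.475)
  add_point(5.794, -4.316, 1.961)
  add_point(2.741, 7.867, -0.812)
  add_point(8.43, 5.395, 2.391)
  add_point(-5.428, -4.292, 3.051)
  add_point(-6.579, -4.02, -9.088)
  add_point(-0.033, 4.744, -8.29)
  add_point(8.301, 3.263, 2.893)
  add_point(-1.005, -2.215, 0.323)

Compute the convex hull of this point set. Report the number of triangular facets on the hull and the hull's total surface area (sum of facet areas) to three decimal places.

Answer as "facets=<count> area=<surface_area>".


facets=20 area=659.230

Extreme-point indices: [0, 1, 2, 3, 4, 5, 6, 7, 8, 9, 10, 11] — 12 of 13 on the boundary.

Facet areas (half cross-product norm):
  f1: (p5, p2, p3) → 24.7020
  f2: (p5, p8, p9) → 68.7565
  f3: (p5, p8, p2) → 45.9359
  f4: (p1, p8, p2) → 65.7014
  f5: (p1, p8, p9) → 70.3850
  f6: (p10, p4, p9) → 8.3074
  f7: (p10, p4, p6) → 4.5211
  f8: (p10, p1, p9) → 75.1856
  f9: (p10, p1, p6) → 25.4266
  f10: (p7, p4, p6) → 30.7129
  f11: (p7, p1, p6) → 24.3955
  f12: (p7, p2, p3) → 5.6327
  f13: (p7, p1, p2) → 43.5736
  f14: (p0, p4, p9) → 18.6676
  f15: (p0, p5, p9) → 11.8163
  f16: (p0, p5, p4) → 54.3345
  f17: (p11, p5, p4) → 57.2403
  f18: (p11, p7, p4) → 15.7312
  f19: (p11, p5, p3) → 6.7543
  f20: (p11, p7, p3) → 1.4497
Σ area = 659.230

Check V−E+F: 12 − 30 + 20 = 2.


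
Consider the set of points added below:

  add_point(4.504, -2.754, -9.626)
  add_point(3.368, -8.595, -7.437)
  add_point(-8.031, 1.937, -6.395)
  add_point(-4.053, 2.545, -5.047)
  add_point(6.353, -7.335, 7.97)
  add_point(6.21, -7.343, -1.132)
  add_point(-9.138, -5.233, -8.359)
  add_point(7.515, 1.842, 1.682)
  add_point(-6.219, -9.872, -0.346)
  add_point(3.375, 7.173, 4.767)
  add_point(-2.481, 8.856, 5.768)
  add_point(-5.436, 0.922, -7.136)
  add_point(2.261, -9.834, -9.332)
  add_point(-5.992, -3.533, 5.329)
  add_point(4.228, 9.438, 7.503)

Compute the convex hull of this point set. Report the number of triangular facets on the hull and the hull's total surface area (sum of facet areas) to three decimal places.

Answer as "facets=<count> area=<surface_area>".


facets=22 area=1029.654

Hull vertices (13/15): indices [0, 2, 3, 4, 5, 6, 7, 8, 10, 11, 12, 13, 14].

Per-facet area ½‖(b−a)×(c−a)‖:
  f1: (p4, p14, p7) → 54.6618
  f2: (p0, p14, p7) → 44.5306
  f3: (p0, p12, p6) → 45.7024
  f4: (p13, p4, p14) → 101.7381
  f5: (p2, p13, p6) → 48.7232
  f6: (p5, p12, p4) → 20.7379
  f7: (p5, p0, p12) → 32.9352
  f8: (p5, p4, p7) → 42.1868
  f9: (p5, p0, p7) → 46.8428
  f10: (p8, p12, p6) → 55.0878
  f11: (p8, p13, p6) → 40.4584
  f12: (p8, p12, p4) → 93.0671
  f13: (p8, p13, p4) → 56.0187
  f14: (p3, p0, p14) → 90.7146
  f15: (p10, p13, p14) → 41.9347
  f16: (p10, p2, p13) → 79.6857
  f17: (p10, p3, p14) → 40.6634
  f18: (p10, p3, p2) → 23.7696
  f19: (p11, p3, p0) → 16.1974
  f20: (p11, p3, p2) → 4.2989
  f21: (p11, p0, p6) → 39.2670
  f22: (p11, p2, p6) → 10.4318
Σ area = 1029.654

Euler: V−E+F = 13−33+22 = 2.


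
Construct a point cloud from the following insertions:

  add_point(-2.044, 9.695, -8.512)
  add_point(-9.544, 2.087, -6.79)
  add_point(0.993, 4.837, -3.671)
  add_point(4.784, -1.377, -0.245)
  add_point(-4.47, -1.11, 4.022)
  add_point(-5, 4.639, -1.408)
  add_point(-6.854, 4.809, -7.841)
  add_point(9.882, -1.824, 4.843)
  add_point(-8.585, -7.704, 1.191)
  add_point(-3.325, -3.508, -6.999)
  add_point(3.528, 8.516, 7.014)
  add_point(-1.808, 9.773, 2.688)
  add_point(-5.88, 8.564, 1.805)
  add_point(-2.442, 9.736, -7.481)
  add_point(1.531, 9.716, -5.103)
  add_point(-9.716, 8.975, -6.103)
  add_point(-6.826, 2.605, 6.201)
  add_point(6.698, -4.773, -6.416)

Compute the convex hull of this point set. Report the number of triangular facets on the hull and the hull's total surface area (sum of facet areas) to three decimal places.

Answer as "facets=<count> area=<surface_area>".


14 of the 18 inputs are extreme points: [0, 1, 6, 7, 8, 9, 10, 11, 12, 13, 14, 15, 16, 17].

Facet areas (half cross-product norm):
  f1: (p17, p8, p7) → 103.5381
  f2: (p16, p8, p15) → 82.0602
  f3: (p16, p8, p7) → 99.8644
  f4: (p16, p10, p7) → 73.6519
  f5: (p9, p17, p8) → 49.2105
  f6: (p14, p10, p7) → 76.0605
  f7: (p14, p17, p7) → 90.8546
  f8: (p12, p16, p15) → 28.2255
  f9: (p12, p16, p10) → 39.4995
  f10: (p1, p8, p15) → 30.9644
  f11: (p1, p9, p8) → 44.0095
  f12: (p0, p14, p17) → 37.5130
  f13: (p0, p9, p17) → 67.5099
  f14: (p11, p14, p10) → 28.5214
  f15: (p11, p12, p10) → 9.2272
  f16: (p11, p12, p15) → 15.5609
  f17: (p6, p1, p9) → 16.5825
  f18: (p6, p0, p9) → 28.8124
  f19: (p6, p1, p15) → 10.5669
  f20: (p6, p0, p15) → 18.2097
  f21: (p13, p0, p14) → 2.5232
  f22: (p13, p11, p14) → 19.4476
  f23: (p13, p0, p15) → 3.5138
  f24: (p13, p11, p15) → 37.6238
Σ area = 1013.551

Check V−E+F: 14 − 36 + 24 = 2.

facets=24 area=1013.551


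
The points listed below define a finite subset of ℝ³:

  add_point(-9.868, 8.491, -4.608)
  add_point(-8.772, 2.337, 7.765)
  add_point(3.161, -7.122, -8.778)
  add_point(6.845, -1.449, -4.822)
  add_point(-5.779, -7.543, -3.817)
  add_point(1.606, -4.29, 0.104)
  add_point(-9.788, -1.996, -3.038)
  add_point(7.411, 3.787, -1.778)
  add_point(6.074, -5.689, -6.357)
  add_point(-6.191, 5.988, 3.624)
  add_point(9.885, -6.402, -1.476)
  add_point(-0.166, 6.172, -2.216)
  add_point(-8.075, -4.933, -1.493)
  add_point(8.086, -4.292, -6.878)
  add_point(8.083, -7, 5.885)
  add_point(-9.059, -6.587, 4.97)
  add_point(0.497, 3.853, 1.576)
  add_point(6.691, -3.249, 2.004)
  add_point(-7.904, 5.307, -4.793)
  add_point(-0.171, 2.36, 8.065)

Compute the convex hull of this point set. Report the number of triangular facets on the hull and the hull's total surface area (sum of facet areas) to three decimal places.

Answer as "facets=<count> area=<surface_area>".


facets=22 area=1020.493

Extreme-point indices: [0, 1, 2, 4, 6, 7, 9, 10, 11, 13, 14, 15, 19] — 13 of 20 on the boundary.

Facet areas (half cross-product norm):
  f1: (p6, p15, p4) → 29.9057
  f2: (p6, p2, p0) → 76.5159
  f3: (p6, p2, p4) → 29.8827
  f4: (p1, p6, p0) → 60.2995
  f5: (p1, p6, p15) → 42.3289
  f6: (p14, p7, p10) → 39.8231
  f7: (p14, p7, p19) → 70.8976
  f8: (p14, p15, p4) → 77.2137
  f9: (p14, p1, p19) → 41.7429
  f10: (p14, p1, p15) → 80.3041
  f11: (p14, p2, p10) → 31.7267
  f12: (p14, p2, p4) → 77.8280
  f13: (p11, p7, p0) → 7.8342
  f14: (p13, p2, p10) → 16.9537
  f15: (p13, p7, p10) → 28.7055
  f16: (p13, p2, p0) → 61.8733
  f17: (p13, p7, p0) → 85.0179
  f18: (p9, p1, p0) → 22.9859
  f19: (p9, p1, p19) → 24.0214
  f20: (p9, p11, p0) → 36.9835
  f21: (p9, p7, p19) → 51.9644
  f22: (p9, p11, p7) → 25.6846
Σ area = 1020.493

Check V−E+F: 13 − 33 + 22 = 2.


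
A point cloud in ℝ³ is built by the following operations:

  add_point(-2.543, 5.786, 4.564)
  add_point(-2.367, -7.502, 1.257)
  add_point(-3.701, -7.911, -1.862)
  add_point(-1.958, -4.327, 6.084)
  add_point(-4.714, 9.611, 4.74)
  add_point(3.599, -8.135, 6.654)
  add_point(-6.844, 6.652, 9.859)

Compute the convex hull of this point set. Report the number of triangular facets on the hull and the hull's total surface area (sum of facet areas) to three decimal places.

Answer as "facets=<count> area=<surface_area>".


7 of the 7 inputs are extreme points: [0, 1, 2, 3, 4, 5, 6].

Per-facet area ½‖(b−a)×(c−a)‖:
  f1: (p4, p5, p6) → 57.7131
  f2: (p4, p2, p6) → 58.3861
  f3: (p3, p5, p6) → 26.4033
  f4: (p3, p2, p6) → 47.0045
  f5: (p0, p2, p5) → 79.6331
  f6: (p0, p4, p5) → 6.8179
  f7: (p0, p4, p2) → 21.5586
  f8: (p1, p2, p5) → 6.2934
  f9: (p1, p3, p5) → 19.2575
  f10: (p1, p3, p2) → 5.1496
Σ area = 328.217

Euler: V−E+F = 7−15+10 = 2.

facets=10 area=328.217


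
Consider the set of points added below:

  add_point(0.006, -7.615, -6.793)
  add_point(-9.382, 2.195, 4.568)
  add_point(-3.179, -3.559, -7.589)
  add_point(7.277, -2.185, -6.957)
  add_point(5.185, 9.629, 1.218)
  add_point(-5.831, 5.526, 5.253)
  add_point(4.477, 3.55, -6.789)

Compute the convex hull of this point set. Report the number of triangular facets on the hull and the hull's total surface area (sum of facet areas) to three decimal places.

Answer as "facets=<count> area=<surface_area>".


Points on the hull: [0, 1, 2, 3, 4, 5, 6] (7 of 7).

Per-facet area ½‖(b−a)×(c−a)‖:
  f1: (p0, p2, p1) → 34.8450
  f2: (p0, p2, p3) → 23.6754
  f3: (p5, p4, p3) → 90.1406
  f4: (p5, p0, p1) → 43.3779
  f5: (p5, p0, p3) → 84.0542
  f6: (p6, p5, p4) → 62.6274
  f7: (p6, p4, p3) → 27.2412
  f8: (p6, p2, p3) → 31.9999
  f9: (p6, p2, p1) → 77.5825
  f10: (p6, p5, p1) → 37.7310
Σ area = 513.275

Euler: V−E+F = 7−15+10 = 2.

facets=10 area=513.275


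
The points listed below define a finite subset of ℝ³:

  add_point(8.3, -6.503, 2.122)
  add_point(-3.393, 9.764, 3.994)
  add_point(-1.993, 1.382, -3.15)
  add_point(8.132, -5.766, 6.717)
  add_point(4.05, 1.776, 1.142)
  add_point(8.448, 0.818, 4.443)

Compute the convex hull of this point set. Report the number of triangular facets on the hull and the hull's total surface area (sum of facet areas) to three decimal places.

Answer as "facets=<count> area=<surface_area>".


facets=8 area=298.999

6 of the 6 inputs are extreme points: [0, 1, 2, 3, 4, 5].

Per-facet area ½‖(b−a)×(c−a)‖:
  f1: (p3, p5, p1) → 43.4791
  f2: (p3, p0, p5) → 15.9877
  f3: (p3, p2, p1) → 87.9203
  f4: (p3, p2, p0) → 31.5043
  f5: (p4, p5, p1) → 27.4236
  f6: (p4, p2, p1) → 39.1796
  f7: (p4, p0, p5) → 21.4287
  f8: (p4, p2, p0) → 32.0754
Σ area = 298.999

Check V−E+F: 6 − 12 + 8 = 2.


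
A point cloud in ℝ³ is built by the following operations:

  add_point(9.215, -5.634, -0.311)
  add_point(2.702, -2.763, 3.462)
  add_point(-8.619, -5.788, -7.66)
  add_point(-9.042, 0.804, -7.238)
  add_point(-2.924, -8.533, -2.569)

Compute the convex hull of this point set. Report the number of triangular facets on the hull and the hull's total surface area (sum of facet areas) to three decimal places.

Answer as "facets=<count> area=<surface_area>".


facets=6 area=288.141

5 of the 5 inputs are extreme points: [0, 1, 2, 3, 4].

Per-facet area ½‖(b−a)×(c−a)‖:
  f1: (p1, p0, p3) → 61.3544
  f2: (p1, p4, p3) → 60.7414
  f3: (p1, p4, p0) → 40.5218
  f4: (p2, p0, p3) → 63.8157
  f5: (p2, p4, p3) → 25.2470
  f6: (p2, p4, p0) → 36.4607
Σ area = 288.141

Check V−E+F: 5 − 9 + 6 = 2.


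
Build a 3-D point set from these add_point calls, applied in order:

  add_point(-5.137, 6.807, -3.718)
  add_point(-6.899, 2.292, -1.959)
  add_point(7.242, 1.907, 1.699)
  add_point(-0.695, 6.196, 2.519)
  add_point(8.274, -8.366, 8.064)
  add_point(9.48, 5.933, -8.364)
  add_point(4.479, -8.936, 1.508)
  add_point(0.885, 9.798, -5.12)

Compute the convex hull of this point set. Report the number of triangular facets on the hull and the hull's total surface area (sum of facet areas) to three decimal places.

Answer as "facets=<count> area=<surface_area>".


facets=12 area=622.903

Hull vertices (8/8): indices [0, 1, 2, 3, 4, 5, 6, 7].

Facet areas (half cross-product norm):
  f1: (p6, p5, p1) → 133.3245
  f2: (p6, p4, p1) → 54.5396
  f3: (p6, p4, p5) → 67.8915
  f4: (p3, p4, p1) → 76.3082
  f5: (p2, p4, p5) → 42.9792
  f6: (p2, p3, p4) → 49.6502
  f7: (p2, p7, p5) → 52.0761
  f8: (p2, p7, p3) → 38.8816
  f9: (p0, p5, p1) → 36.6575
  f10: (p0, p7, p5) → 25.9036
  f11: (p0, p3, p1) → 19.5815
  f12: (p0, p7, p3) → 25.1092
Σ area = 622.903

Euler characteristic 8−18+12 = 2 ✓


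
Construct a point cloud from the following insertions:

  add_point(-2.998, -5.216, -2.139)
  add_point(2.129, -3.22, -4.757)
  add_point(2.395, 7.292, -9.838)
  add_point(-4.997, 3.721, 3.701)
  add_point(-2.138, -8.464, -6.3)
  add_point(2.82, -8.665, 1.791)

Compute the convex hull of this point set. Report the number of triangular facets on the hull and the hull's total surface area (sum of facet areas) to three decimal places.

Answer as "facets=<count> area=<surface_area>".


Hull vertices (6/6): indices [0, 1, 2, 3, 4, 5].

Per-facet area ½‖(b−a)×(c−a)‖:
  f1: (p2, p5, p3) → 115.2613
  f2: (p0, p5, p3) → 41.3469
  f3: (p1, p2, p5) → 21.2025
  f4: (p4, p2, p3) → 113.5470
  f5: (p4, p0, p3) → 9.2763
  f6: (p4, p1, p2) → 32.4583
  f7: (p4, p0, p5) → 20.9176
  f8: (p4, p1, p5) → 28.5928
Σ area = 382.603

Euler: V−E+F = 6−12+8 = 2.

facets=8 area=382.603


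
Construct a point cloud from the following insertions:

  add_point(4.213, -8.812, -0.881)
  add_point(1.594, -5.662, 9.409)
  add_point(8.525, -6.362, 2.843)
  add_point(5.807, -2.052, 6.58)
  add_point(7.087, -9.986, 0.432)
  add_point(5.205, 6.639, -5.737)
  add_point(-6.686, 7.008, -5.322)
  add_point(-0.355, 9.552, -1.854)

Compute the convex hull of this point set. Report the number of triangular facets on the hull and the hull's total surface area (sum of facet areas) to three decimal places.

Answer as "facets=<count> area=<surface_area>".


facets=12 area=570.618

Points on the hull: [0, 1, 2, 3, 4, 5, 6, 7] (8 of 8).

Area of each hull facet:
  f1: (p0, p5, p6) → 96.4944
  f2: (p0, p1, p6) → 107.9611
  f3: (p7, p5, p6) → 27.3227
  f4: (p7, p1, p6) → 72.5465
  f5: (p4, p5, p2) → 34.8626
  f6: (p4, p0, p5) → 25.1112
  f7: (p4, p1, p2) → 21.5359
  f8: (p4, p0, p1) → 18.6314
  f9: (p3, p1, p2) → 19.4091
  f10: (p3, p7, p1) → 44.3587
  f11: (p3, p5, p2) → 47.5392
  f12: (p3, p7, p5) → 54.8451
Σ area = 570.618

Check V−E+F: 8 − 18 + 12 = 2.


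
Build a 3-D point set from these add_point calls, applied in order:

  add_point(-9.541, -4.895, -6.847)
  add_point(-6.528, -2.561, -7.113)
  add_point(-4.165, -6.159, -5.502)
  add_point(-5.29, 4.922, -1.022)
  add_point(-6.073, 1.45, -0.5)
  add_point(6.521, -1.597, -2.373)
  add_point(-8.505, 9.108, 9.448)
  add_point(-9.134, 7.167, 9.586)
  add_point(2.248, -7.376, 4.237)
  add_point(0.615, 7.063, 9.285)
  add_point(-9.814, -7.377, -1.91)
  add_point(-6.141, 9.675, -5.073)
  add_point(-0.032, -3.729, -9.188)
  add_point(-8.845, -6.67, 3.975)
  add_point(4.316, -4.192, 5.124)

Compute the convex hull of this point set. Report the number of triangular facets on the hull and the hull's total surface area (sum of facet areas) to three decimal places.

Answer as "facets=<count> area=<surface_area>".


12 of the 15 inputs are extreme points: [0, 2, 5, 6, 7, 8, 9, 10, 11, 12, 13, 14].

Triangle areas on the boundary:
  f1: (p12, p11, p5) → 73.6500
  f2: (p12, p8, p5) → 47.2594
  f3: (p6, p7, p11) → 14.8785
  f4: (p13, p7, p10) → 39.4870
  f5: (p13, p8, p10) → 32.8643
  f6: (p13, p8, p7) → 82.8235
  f7: (p0, p12, p11) → 70.7769
  f8: (p0, p7, p10) → 50.2864
  f9: (p0, p7, p11) → 113.8087
  f10: (p2, p8, p10) → 39.8866
  f11: (p2, p12, p8) → 34.9094
  f12: (p2, p0, p10) → 15.1646
  f13: (p2, p0, p12) → 15.6545
  f14: (p9, p8, p7) → 74.4238
  f15: (p9, p6, p7) → 9.5164
  f16: (p9, p11, p5) → 114.6385
  f17: (p9, p6, p11) → 67.8668
  f18: (p14, p8, p5) → 15.7525
  f19: (p14, p9, p5) → 51.4497
  f20: (p14, p9, p8) → 18.5818
Σ area = 983.679

Check V−E+F: 12 − 30 + 20 = 2.

facets=20 area=983.679


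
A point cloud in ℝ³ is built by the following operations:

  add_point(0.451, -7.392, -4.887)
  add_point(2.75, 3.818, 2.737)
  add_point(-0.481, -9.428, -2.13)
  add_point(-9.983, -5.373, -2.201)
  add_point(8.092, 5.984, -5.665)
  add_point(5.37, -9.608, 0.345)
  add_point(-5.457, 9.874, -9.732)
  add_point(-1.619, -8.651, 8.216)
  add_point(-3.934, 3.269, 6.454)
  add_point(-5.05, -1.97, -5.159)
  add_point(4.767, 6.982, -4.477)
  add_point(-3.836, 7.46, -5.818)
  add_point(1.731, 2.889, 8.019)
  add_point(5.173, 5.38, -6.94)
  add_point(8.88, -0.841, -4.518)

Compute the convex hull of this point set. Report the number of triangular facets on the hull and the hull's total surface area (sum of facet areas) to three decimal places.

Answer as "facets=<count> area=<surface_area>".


Extreme-point indices: [0, 2, 3, 4, 5, 6, 7, 8, 10, 12, 13, 14] — 12 of 15 on the boundary.

Triangle areas on the boundary:
  f1: (p8, p6, p3) → 110.4842
  f2: (p8, p7, p3) → 75.1492
  f3: (p0, p6, p3) → 94.6907
  f4: (p4, p10, p6) → 15.4351
  f5: (p5, p0, p14) → 37.4522
  f6: (p12, p8, p6) → 48.3501
  f7: (p12, p10, p6) → 76.5353
  f8: (p12, p4, p10) → 22.4552
  f9: (p12, p8, p7) → 34.6617
  f10: (p12, p4, p14) → 51.2375
  f11: (p12, p5, p14) → 74.5371
  f12: (p12, p5, p7) → 63.1298
  f13: (p13, p4, p14) → 11.2898
  f14: (p13, p4, p6) → 10.7929
  f15: (p13, p0, p14) → 40.5550
  f16: (p13, p0, p6) → 81.5002
  f17: (p2, p0, p3) → 18.3460
  f18: (p2, p5, p0) → 11.2531
  f19: (p2, p7, p3) → 53.5085
  f20: (p2, p5, p7) → 31.8062
Σ area = 963.170

Euler: V−E+F = 12−30+20 = 2.

facets=20 area=963.170


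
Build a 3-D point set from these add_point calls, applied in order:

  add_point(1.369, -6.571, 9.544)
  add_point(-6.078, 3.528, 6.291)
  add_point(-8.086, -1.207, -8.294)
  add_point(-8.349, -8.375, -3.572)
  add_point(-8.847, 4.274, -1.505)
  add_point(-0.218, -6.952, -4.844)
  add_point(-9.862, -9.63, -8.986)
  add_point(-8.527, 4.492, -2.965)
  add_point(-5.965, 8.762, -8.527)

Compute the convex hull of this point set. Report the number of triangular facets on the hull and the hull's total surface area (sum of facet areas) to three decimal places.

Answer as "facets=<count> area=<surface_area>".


facets=12 area=665.988

Points on the hull: [0, 1, 3, 4, 5, 6, 7, 8] (8 of 9).

Triangle areas on the boundary:
  f1: (p1, p8, p0) → 88.6793
  f2: (p5, p0, p6) → 68.6269
  f3: (p5, p8, p6) → 91.6822
  f4: (p5, p8, p0) → 120.8256
  f5: (p3, p0, p6) → 17.3797
  f6: (p3, p1, p0) → 94.7996
  f7: (p4, p1, p8) → 26.7122
  f8: (p4, p3, p6) → 34.5169
  f9: (p4, p3, p1) → 53.2069
  f10: (p7, p8, p6) → 55.4990
  f11: (p7, p4, p6) → 11.3342
  f12: (p7, p4, p8) → 2.7255
Σ area = 665.988

Euler: V−E+F = 8−18+12 = 2.


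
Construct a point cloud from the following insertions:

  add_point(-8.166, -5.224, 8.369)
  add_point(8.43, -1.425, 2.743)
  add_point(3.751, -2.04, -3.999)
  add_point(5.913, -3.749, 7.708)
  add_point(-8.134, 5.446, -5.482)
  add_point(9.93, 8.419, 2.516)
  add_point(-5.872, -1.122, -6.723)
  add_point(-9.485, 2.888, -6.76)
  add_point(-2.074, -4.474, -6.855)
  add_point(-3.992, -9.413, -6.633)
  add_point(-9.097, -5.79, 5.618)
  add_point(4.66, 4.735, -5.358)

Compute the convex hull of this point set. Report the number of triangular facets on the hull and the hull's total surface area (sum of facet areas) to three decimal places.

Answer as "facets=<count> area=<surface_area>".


facets=18 area=898.082

Points on the hull: [0, 1, 2, 3, 4, 5, 7, 8, 9, 10, 11] (11 of 12).

Per-facet area ½‖(b−a)×(c−a)‖:
  f1: (p3, p0, p5) → 89.8827
  f2: (p3, p0, p9) → 109.9038
  f3: (p4, p0, p7) → 27.2246
  f4: (p4, p0, p5) → 170.1839
  f5: (p4, p11, p7) → 18.6966
  f6: (p4, p11, p5) → 56.2200
  f7: (p10, p9, p7) → 85.5943
  f8: (p10, p0, p7) → 16.8206
  f9: (p10, p0, p9) → 13.1918
  f10: (p8, p9, p7) → 25.3940
  f11: (p8, p11, p7) → 59.4202
  f12: (p8, p11, p9) → 9.3727
  f13: (p1, p3, p9) → 52.7368
  f14: (p1, p3, p5) → 26.6370
  f15: (p1, p11, p5) → 45.9785
  f16: (p2, p11, p9) → 27.5545
  f17: (p2, p1, p9) → 34.5945
  f18: (p2, p1, p11) → 28.6756
Σ area = 898.082

Check V−E+F: 11 − 27 + 18 = 2.


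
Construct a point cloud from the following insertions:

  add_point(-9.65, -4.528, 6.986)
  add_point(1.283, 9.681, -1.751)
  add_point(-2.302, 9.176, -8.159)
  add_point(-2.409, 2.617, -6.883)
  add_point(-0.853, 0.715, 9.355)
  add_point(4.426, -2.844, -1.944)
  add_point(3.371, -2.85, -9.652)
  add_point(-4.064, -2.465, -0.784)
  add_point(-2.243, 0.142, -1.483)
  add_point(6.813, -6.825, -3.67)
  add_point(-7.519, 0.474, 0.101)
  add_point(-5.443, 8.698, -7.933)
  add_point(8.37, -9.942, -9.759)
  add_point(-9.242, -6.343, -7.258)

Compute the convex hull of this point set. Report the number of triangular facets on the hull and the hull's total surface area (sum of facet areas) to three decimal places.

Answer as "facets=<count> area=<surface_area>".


facets=14 area=969.831

9 of the 14 inputs are extreme points: [0, 1, 2, 4, 6, 9, 11, 12, 13].

Per-facet area ½‖(b−a)×(c−a)‖:
  f1: (p13, p12, p0) → 127.9998
  f2: (p9, p12, p0) → 49.1079
  f3: (p9, p4, p0) → 88.7557
  f4: (p9, p1, p12) → 49.8694
  f5: (p9, p4, p1) → 112.5741
  f6: (p2, p1, p12) → 80.2656
  f7: (p6, p13, p12) → 54.4155
  f8: (p6, p2, p12) → 11.4994
  f9: (p11, p6, p13) → 89.8117
  f10: (p11, p6, p2) → 20.3866
  f11: (p11, p13, p0) → 111.2376
  f12: (p11, p2, p1) → 10.5889
  f13: (p11, p4, p0) → 101.0355
  f14: (p11, p4, p1) → 62.2829
Σ area = 969.831

Euler: V−E+F = 9−21+14 = 2.


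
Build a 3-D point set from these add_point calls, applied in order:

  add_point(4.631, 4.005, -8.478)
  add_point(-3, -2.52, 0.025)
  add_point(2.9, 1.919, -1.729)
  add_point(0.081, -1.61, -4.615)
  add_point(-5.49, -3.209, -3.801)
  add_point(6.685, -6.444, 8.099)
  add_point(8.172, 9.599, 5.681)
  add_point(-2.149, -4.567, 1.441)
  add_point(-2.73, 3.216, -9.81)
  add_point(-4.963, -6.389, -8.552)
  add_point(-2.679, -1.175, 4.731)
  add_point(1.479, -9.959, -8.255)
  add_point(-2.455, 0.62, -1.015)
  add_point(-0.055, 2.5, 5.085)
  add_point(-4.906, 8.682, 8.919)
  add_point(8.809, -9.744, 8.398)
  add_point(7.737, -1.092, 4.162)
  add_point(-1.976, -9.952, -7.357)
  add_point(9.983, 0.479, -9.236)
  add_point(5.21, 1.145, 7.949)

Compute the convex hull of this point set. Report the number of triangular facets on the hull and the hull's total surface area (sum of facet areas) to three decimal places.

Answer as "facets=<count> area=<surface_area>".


Hull vertices (13/20): indices [0, 4, 6, 7, 8, 9, 10, 11, 14, 15, 17, 18, 19].

Area of each hull facet:
  f1: (p8, p14, p4) → 80.3118
  f2: (p9, p8, p4) → 26.0306
  f3: (p0, p8, p18) → 16.4999
  f4: (p10, p14, p4) → 43.8715
  f5: (p10, p15, p14) → 65.6142
  f6: (p6, p15, p18) → 157.5043
  f7: (p6, p0, p18) → 50.1083
  f8: (p6, p8, p14) → 125.7060
  f9: (p6, p0, p8) → 53.3595
  f10: (p11, p15, p18) → 120.4257
  f11: (p11, p8, p18) → 78.4854
  f12: (p11, p9, p8) → 35.2072
  f13: (p7, p10, p4) → 14.1179
  f14: (p7, p10, p15) → 33.2233
  f15: (p19, p15, p14) → 42.2865
  f16: (p19, p6, p14) → 56.2877
  f17: (p19, p6, p15) → 33.3752
  f18: (p17, p11, p15) → 32.0617
  f19: (p17, p11, p9) → 7.2060
  f20: (p17, p7, p15) → 70.3492
  f21: (p17, p9, p4) → 13.2984
  f22: (p17, p7, p4) → 26.6812
Σ area = 1182.011

Euler: V−E+F = 13−33+22 = 2.

facets=22 area=1182.011


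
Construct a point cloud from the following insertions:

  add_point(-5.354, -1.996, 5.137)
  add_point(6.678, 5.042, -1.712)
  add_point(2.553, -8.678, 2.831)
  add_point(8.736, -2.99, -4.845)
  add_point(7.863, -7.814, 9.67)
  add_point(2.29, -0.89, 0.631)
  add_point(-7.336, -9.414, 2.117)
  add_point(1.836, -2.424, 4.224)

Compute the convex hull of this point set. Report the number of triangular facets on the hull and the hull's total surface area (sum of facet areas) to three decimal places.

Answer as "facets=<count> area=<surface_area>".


Hull vertices (6/8): indices [0, 1, 2, 3, 4, 6].

Per-facet area ½‖(b−a)×(c−a)‖:
  f1: (p1, p3, p6) → 82.6637
  f2: (p4, p1, p3) → 67.7638
  f3: (p0, p1, p6) → 57.7810
  f4: (p0, p4, p6) → 62.4188
  f5: (p0, p4, p1) → 109.1826
  f6: (p2, p3, p6) → 48.0070
  f7: (p2, p4, p6) → 32.0799
  f8: (p2, p4, p3) → 48.9585
Σ area = 508.855

Euler characteristic 6−12+8 = 2 ✓

facets=8 area=508.855


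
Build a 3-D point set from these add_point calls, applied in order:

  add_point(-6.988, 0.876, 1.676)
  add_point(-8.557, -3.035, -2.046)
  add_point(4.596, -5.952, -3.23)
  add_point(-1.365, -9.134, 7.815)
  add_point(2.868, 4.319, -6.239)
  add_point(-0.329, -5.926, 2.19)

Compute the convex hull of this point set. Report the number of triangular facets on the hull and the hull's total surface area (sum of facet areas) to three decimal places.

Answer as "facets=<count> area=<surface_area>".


facets=6 area=368.225

Extreme-point indices: [0, 1, 2, 3, 4] — 5 of 6 on the boundary.

Area of each hull facet:
  f1: (p4, p2, p1) → 69.0741
  f2: (p3, p2, p1) → 77.3118
  f3: (p3, p4, p2) → 64.4426
  f4: (p0, p4, p1) → 36.8290
  f5: (p0, p3, p1) → 36.4085
  f6: (p0, p3, p4) → 84.1586
Σ area = 368.225

Check V−E+F: 5 − 9 + 6 = 2.


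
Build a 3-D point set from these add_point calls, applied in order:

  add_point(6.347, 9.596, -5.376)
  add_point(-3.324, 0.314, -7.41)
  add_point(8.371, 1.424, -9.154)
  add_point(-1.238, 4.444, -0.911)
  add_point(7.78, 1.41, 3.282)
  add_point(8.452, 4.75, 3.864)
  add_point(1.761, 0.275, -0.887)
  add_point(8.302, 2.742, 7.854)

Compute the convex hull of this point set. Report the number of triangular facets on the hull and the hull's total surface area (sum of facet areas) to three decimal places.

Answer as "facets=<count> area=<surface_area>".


Points on the hull: [0, 1, 2, 3, 4, 5, 6, 7] (8 of 8).

Facet areas (half cross-product norm):
  f1: (p2, p0, p1) → 53.7619
  f2: (p2, p0, p5) → 48.9051
  f3: (p3, p0, p1) → 40.4800
  f4: (p7, p0, p5) → 5.4976
  f5: (p7, p3, p0) → 65.4984
  f6: (p7, p2, p5) → 19.7390
  f7: (p7, p4, p2) → 9.5085
  f8: (p6, p7, p4) → 13.2052
  f9: (p6, p2, p1) → 42.8369
  f10: (p6, p4, p2) → 39.3034
  f11: (p6, p3, p1) → 19.7603
  f12: (p6, p7, p3) → 28.3422
Σ area = 386.839

Euler characteristic 8−18+12 = 2 ✓

facets=12 area=386.839


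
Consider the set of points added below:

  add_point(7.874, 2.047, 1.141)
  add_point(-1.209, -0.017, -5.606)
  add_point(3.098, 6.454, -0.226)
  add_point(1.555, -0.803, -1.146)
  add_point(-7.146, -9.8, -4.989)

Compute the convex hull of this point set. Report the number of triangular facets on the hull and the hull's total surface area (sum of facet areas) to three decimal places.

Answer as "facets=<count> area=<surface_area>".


facets=6 area=185.789

Hull vertices (5/5): indices [0, 1, 2, 3, 4].

Triangle areas on the boundary:
  f1: (p1, p0, p4) → 55.8565
  f2: (p1, p2, p4) → 33.2313
  f3: (p1, p2, p0) → 31.3881
  f4: (p3, p0, p4) → 16.8768
  f5: (p3, p2, p4) → 26.5308
  f6: (p3, p2, p0) → 21.9055
Σ area = 185.789

Check V−E+F: 5 − 9 + 6 = 2.


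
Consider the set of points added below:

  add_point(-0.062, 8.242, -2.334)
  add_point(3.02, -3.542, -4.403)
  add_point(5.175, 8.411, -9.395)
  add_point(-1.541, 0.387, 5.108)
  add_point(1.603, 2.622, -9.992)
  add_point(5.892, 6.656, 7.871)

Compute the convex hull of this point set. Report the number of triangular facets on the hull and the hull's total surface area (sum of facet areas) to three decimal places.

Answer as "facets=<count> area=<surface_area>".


6 of the 6 inputs are extreme points: [0, 1, 2, 3, 4, 5].

Area of each hull facet:
  f1: (p1, p5, p3) → 56.2524
  f2: (p2, p1, p5) → 101.0813
  f3: (p0, p5, p3) → 51.5113
  f4: (p0, p2, p5) → 48.2022
  f5: (p4, p2, p1) → 25.3835
  f6: (p4, p0, p2) → 29.0070
  f7: (p4, p1, p3) → 46.1542
  f8: (p4, p0, p3) → 52.1012
Σ area = 409.693

Euler: V−E+F = 6−12+8 = 2.

facets=8 area=409.693


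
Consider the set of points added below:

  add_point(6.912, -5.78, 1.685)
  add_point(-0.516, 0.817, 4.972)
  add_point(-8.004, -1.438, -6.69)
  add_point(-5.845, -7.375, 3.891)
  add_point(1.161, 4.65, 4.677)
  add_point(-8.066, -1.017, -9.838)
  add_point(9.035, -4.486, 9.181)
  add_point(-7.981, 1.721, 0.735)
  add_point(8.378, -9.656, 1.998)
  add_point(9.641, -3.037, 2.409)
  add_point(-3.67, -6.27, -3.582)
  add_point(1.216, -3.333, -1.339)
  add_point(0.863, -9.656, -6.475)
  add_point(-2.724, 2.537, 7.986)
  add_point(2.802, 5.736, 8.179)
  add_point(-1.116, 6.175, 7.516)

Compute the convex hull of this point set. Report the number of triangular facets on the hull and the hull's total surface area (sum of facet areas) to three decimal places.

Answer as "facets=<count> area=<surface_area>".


facets=20 area=842.976

Extreme-point indices: [2, 3, 4, 5, 6, 7, 8, 9, 12, 13, 14, 15] — 12 of 16 on the boundary.

Per-facet area ½‖(b−a)×(c−a)‖:
  f1: (p4, p9, p5) → 105.6453
  f2: (p4, p15, p5) → 32.6891
  f3: (p12, p9, p5) → 87.3076
  f4: (p12, p8, p9) → 37.6745
  f5: (p12, p3, p5) → 77.6478
  f6: (p12, p3, p8) → 68.5958
  f7: (p7, p15, p5) → 39.8057
  f8: (p6, p3, p8) → 63.9656
  f9: (p6, p8, p9) → 23.1579
  f10: (p14, p4, p9) → 23.4052
  f11: (p14, p4, p15) → 6.8818
  f12: (p14, p6, p9) → 40.7986
  f13: (p2, p3, p5) → 7.7562
  f14: (p2, p7, p5) → 6.5389
  f15: (p2, p7, p3) → 39.7022
  f16: (p13, p6, p3) → 75.4937
  f17: (p13, p7, p15) → 17.5585
  f18: (p13, p7, p3) → 42.2903
  f19: (p13, p14, p15) → 7.6992
  f20: (p13, p14, p6) → 38.3619
Σ area = 842.976

Euler characteristic 12−30+20 = 2 ✓


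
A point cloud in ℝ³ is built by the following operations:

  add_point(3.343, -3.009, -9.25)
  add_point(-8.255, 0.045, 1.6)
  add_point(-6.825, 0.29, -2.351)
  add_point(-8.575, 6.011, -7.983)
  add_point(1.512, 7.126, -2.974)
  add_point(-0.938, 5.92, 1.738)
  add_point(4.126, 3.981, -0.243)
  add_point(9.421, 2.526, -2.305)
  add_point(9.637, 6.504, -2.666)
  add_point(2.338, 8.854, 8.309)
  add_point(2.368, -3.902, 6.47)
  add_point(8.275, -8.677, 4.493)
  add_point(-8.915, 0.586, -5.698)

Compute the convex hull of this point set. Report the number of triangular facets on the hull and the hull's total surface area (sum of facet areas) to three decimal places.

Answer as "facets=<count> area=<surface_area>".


facets=16 area=892.578

Points on the hull: [0, 1, 3, 4, 7, 8, 9, 10, 11, 12] (10 of 13).

Triangle areas on the boundary:
  f1: (p9, p11, p8) → 109.5875
  f2: (p0, p11, p12) → 102.5940
  f3: (p3, p0, p12) → 38.9229
  f4: (p3, p0, p8) → 98.3148
  f5: (p1, p11, p12) → 67.0095
  f6: (p1, p3, p12) → 19.3728
  f7: (p1, p3, p9) → 86.1941
  f8: (p7, p11, p8) → 11.5607
  f9: (p7, p0, p8) → 18.8382
  f10: (p7, p0, p11) → 69.9386
  f11: (p4, p9, p8) → 46.4393
  f12: (p4, p3, p8) → 20.3727
  f13: (p4, p3, p9) → 55.4896
  f14: (p10, p9, p11) → 38.8681
  f15: (p10, p1, p11) → 32.3759
  f16: (p10, p1, p9) → 76.6992
Σ area = 892.578

Check V−E+F: 10 − 24 + 16 = 2.
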